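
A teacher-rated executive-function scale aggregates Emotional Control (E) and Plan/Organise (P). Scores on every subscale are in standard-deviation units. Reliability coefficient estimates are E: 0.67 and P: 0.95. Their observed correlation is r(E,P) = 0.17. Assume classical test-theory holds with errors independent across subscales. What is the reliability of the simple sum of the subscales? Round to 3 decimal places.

0.838

Var(E+P) = 2 + 2·[0.17] = 2 + 0.34 = 2.34.
Because errors are independent across components, Cov(Tᵢ,Tⱼ) = Cov(Xᵢ,Xⱼ); the off-diagonal part of the true-score variance is the same as above.
True-score variance = [0.67 + 0.95] + 0.34 = 1.62 + 0.34 = 1.96.
Reliability = 1.96 / 2.34 = 0.838.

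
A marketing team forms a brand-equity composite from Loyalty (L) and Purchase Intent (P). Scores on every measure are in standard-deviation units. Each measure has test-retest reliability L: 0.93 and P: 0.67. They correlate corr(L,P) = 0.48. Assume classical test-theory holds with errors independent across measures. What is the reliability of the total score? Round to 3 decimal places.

Var(L+P) = 2 + 2·[0.48] = 2 + 0.96 = 2.96.
With uncorrelated errors the cross-covariances are all true-score covariance, so they carry over unchanged; only the diagonal terms shrink to ρᵢσᵢ².
True-score variance = [0.93 + 0.67] + 0.96 = 1.6 + 0.96 = 2.56.
Reliability = 2.56 / 2.96 = 0.865.

0.865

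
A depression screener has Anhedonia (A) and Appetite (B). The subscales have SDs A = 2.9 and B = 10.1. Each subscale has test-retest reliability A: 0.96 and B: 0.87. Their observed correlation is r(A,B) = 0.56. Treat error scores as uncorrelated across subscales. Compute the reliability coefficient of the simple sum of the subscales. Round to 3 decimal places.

0.905

Var(A+B) = 2.9² + 10.1² + 2·[2.9·10.1·0.56] = 110.42 + 32.8048 = 143.225.
With uncorrelated errors the cross-covariances are all true-score covariance, so they carry over unchanged; only the diagonal terms shrink to ρᵢσᵢ².
True-score variance = [2.9²·0.96 + 10.1²·0.87] + 32.8048 = 96.8223 + 32.8048 = 129.627.
Reliability = 129.627 / 143.225 = 0.905.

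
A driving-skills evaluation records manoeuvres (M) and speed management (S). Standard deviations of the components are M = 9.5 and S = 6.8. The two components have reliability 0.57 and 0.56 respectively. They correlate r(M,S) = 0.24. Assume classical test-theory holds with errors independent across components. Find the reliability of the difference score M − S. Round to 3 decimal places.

0.439

Var(M−S) = 9.5² + 6.8² − 2·9.5·6.8·0.24 = 136.49 − 31.008 = 105.482.
Because errors are independent across components, Cov(Tᵢ,Tⱼ) = Cov(Xᵢ,Xⱼ); the off-diagonal part of the true-score variance is the same as above.
True-score variance = [9.5²·0.57 + 6.8²·0.56] − 31.008 = 77.3369 − 31.008 = 46.3289.
Reliability = 46.3289 / 105.482 = 0.439.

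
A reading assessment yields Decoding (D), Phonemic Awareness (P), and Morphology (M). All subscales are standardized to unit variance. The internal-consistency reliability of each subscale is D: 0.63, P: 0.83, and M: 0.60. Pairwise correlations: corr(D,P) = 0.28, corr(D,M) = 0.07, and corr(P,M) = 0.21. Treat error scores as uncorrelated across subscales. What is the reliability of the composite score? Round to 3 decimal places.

Var(D+P+M) = 3 + 2·[0.28 + 0.07 + 0.21] = 3 + 1.12 = 4.12.
With uncorrelated errors the cross-covariances are all true-score covariance, so they carry over unchanged; only the diagonal terms shrink to ρᵢσᵢ².
True-score variance = [0.63 + 0.83 + 0.60] + 1.12 = 2.06 + 1.12 = 3.18.
Reliability = 3.18 / 4.12 = 0.772.

0.772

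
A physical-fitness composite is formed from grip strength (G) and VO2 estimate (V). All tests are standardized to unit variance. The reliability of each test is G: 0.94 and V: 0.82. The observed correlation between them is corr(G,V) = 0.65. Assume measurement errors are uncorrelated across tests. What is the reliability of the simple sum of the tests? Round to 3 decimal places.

0.927

Var(G+V) = 2 + 2·[0.65] = 2 + 1.3 = 3.3.
Because errors are independent across components, Cov(Tᵢ,Tⱼ) = Cov(Xᵢ,Xⱼ); the off-diagonal part of the true-score variance is the same as above.
True-score variance = [0.94 + 0.82] + 1.3 = 1.76 + 1.3 = 3.06.
Reliability = 3.06 / 3.3 = 0.927.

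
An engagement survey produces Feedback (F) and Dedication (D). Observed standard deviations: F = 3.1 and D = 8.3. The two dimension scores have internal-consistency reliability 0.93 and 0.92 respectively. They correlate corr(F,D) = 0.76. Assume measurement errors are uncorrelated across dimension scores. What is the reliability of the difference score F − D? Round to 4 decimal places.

Var(F−D) = 3.1² + 8.3² − 2·3.1·8.3·0.76 = 78.5 − 39.1096 = 39.3904.
Because errors are independent across components, Cov(Tᵢ,Tⱼ) = Cov(Xᵢ,Xⱼ); the off-diagonal part of the true-score variance is the same as above.
True-score variance = [3.1²·0.93 + 8.3²·0.92] − 39.1096 = 72.3161 − 39.1096 = 33.2065.
Reliability = 33.2065 / 39.3904 = 0.8430.

0.8430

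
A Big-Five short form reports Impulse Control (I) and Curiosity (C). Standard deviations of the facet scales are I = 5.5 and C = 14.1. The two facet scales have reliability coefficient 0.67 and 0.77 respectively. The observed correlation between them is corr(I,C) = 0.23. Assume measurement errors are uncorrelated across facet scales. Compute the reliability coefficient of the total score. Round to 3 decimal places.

0.790

Var(I+C) = 5.5² + 14.1² + 2·[5.5·14.1·0.23] = 229.06 + 35.673 = 264.733.
Because errors are independent across components, Cov(Tᵢ,Tⱼ) = Cov(Xᵢ,Xⱼ); the off-diagonal part of the true-score variance is the same as above.
True-score variance = [5.5²·0.67 + 14.1²·0.77] + 35.673 = 173.351 + 35.673 = 209.024.
Reliability = 209.024 / 264.733 = 0.790.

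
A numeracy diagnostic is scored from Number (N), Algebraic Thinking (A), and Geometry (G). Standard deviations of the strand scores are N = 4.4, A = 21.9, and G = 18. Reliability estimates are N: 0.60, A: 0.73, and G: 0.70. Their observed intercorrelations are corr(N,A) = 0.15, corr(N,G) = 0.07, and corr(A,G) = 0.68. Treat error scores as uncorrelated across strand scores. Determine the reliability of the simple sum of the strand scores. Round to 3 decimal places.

Var(N+A+G) = 4.4² + 21.9² + 18² + 2·[4.4·21.9·0.15 + 4.4·18·0.07 + 21.9·18·0.68] = 822.97 + 576.108 = 1399.08.
With uncorrelated errors the cross-covariances are all true-score covariance, so they carry over unchanged; only the diagonal terms shrink to ρᵢσᵢ².
True-score variance = [4.4²·0.60 + 21.9²·0.73 + 18²·0.70] + 576.108 = 588.531 + 576.108 = 1164.64.
Reliability = 1164.64 / 1399.08 = 0.832.

0.832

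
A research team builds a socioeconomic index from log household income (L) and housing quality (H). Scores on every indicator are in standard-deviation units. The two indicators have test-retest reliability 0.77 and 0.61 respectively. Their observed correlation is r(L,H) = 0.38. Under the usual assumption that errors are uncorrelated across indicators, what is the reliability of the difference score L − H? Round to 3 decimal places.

Var(L−H) = 1 + 1 − 2·0.38 = 2 − 0.76 = 1.24.
Under uncorrelated errors the observed covariances equal the true-score covariances, so only the own-variance terms attenuate.
True-score variance = [0.77 + 0.61] − 0.76 = 1.38 − 0.76 = 0.62.
Reliability = 0.62 / 1.24 = 0.500.

0.500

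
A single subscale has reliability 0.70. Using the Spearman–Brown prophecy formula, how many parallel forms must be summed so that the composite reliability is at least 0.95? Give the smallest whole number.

k ≥ ρ*(1−ρ₁)/(ρ₁(1−ρ*)) = 0.95·0.30 / (0.70·0.05) = 8.143.
Smallest integer k = 9.

9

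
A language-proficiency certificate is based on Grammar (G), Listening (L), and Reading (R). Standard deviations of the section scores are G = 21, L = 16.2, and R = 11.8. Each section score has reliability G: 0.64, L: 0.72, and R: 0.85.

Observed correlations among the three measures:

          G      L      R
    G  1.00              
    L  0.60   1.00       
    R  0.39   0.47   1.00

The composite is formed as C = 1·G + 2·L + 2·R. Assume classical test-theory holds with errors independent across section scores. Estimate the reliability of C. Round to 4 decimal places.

0.8649

Var(C) = 21² + 2²·16.2² + 2²·11.8² + 2·[2·21·16.2·0.60 + 2·21·11.8·0.39 + 4·16.2·11.8·0.47] = 2047.72 + 1921.81 = 3969.53.
With uncorrelated errors the cross-covariances are all true-score covariance, so they carry over unchanged; only the diagonal terms shrink to ρᵢσᵢ².
True-score variance = [21²·0.64 + 2²·16.2²·0.72 + 2²·11.8²·0.85] + 1921.81 = 1511.48 + 1921.81 = 3433.29.
Reliability = 3433.29 / 3969.53 = 0.8649.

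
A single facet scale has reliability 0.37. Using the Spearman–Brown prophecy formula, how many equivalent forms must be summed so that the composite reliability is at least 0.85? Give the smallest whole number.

10

k ≥ ρ*(1−ρ₁)/(ρ₁(1−ρ*)) = 0.85·0.63 / (0.37·0.15) = 9.649.
Smallest integer k = 10.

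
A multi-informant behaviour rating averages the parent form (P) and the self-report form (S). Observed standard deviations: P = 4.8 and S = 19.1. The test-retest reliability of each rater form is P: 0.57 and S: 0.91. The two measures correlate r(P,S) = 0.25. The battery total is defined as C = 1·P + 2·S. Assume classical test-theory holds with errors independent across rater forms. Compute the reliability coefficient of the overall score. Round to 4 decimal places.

Var(C) = 4.8² + 2²·19.1² + 2·[2·4.8·19.1·0.25] = 1482.28 + 91.68 = 1573.96.
With uncorrelated errors the cross-covariances are all true-score covariance, so they carry over unchanged; only the diagonal terms shrink to ρᵢσᵢ².
True-score variance = [4.8²·0.57 + 2²·19.1²·0.91] + 91.68 = 1341.04 + 91.68 = 1432.72.
Reliability = 1432.72 / 1573.96 = 0.9103.

0.9103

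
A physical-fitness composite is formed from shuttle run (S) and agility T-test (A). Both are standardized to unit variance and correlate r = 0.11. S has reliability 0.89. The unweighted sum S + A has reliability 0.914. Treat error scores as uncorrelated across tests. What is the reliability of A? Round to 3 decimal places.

Var(S+A) = 2 + 2·0.11 = 2.220.
True-score variance = ρ_S + ρ_A + 2·0.11, so 0.914 = (0.89 + ρ_A + 0.22) / 2.220.
ρ_A = 0.914·2.220 − 0.89 − 0.22 = 0.919.

0.919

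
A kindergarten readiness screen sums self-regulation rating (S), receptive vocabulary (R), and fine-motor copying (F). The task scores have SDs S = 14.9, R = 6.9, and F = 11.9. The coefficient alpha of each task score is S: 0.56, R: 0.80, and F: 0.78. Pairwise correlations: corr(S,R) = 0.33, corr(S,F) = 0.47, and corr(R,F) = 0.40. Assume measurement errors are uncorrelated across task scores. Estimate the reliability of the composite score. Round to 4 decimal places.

Var(S+R+F) = 14.9² + 6.9² + 11.9² + 2·[14.9·6.9·0.33 + 14.9·11.9·0.47 + 6.9·11.9·0.40] = 411.23 + 300.214 = 711.444.
Because errors are independent across components, Cov(Tᵢ,Tⱼ) = Cov(Xᵢ,Xⱼ); the off-diagonal part of the true-score variance is the same as above.
True-score variance = [14.9²·0.56 + 6.9²·0.80 + 11.9²·0.78] + 300.214 = 272.869 + 300.214 = 573.083.
Reliability = 573.083 / 711.444 = 0.8055.

0.8055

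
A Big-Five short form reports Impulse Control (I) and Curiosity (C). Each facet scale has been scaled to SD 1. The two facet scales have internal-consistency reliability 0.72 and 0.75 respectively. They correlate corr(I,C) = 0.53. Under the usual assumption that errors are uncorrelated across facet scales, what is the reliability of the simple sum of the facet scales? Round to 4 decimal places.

0.8268

Var(I+C) = 2 + 2·[0.53] = 2 + 1.06 = 3.06.
Because errors are independent across components, Cov(Tᵢ,Tⱼ) = Cov(Xᵢ,Xⱼ); the off-diagonal part of the true-score variance is the same as above.
True-score variance = [0.72 + 0.75] + 1.06 = 1.47 + 1.06 = 2.53.
Reliability = 2.53 / 3.06 = 0.8268.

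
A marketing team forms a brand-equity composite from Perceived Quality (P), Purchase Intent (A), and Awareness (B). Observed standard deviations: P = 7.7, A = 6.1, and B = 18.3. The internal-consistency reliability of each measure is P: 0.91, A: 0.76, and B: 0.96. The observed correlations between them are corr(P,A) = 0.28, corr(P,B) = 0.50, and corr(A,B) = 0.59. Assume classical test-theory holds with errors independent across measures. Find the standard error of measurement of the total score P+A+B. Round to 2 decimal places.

5.26

Var(total) = 431.39 + 298.937 = 730.327.
True-score variance = 403.728 + 298.937 = 702.665, so reliability = 0.9621.
Error variance = 730.327 − 702.665 = 27.6621; SEM = √27.6621 = 5.26.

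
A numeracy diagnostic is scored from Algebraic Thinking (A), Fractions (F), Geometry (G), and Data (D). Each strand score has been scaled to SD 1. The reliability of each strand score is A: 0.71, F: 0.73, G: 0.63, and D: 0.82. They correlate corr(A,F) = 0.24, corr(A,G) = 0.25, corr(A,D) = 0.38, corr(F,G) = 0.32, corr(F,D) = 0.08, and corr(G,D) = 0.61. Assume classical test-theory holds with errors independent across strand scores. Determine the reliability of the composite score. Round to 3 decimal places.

0.857

Var(A+F+G+D) = 4 + 2·[0.24 + 0.25 + 0.38 + 0.32 + 0.08 + 0.61] = 4 + 3.76 = 7.76.
With uncorrelated errors the cross-covariances are all true-score covariance, so they carry over unchanged; only the diagonal terms shrink to ρᵢσᵢ².
True-score variance = [0.71 + 0.73 + 0.63 + 0.82] + 3.76 = 2.89 + 3.76 = 6.65.
Reliability = 6.65 / 7.76 = 0.857.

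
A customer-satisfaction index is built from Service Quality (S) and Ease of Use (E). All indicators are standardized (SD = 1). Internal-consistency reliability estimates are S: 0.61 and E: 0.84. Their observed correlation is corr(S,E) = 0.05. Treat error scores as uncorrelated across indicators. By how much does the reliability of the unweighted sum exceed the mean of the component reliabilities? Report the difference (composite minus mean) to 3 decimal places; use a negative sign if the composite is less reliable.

0.013

Var(sum) = 2 + 0.1 = 2.1; true-score variance = 1.45 + 0.1 = 1.55; composite reliability = 0.7381.
Mean component reliability = 0.7250.
Difference = 0.7381 − 0.7250 = 0.013.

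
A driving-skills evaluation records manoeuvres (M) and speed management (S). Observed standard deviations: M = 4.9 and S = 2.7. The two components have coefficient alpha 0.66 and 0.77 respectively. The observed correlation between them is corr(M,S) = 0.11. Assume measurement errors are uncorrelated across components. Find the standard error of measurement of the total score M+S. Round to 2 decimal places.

Var(total) = 31.3 + 2.9106 = 34.2106.
True-score variance = 21.4599 + 2.9106 = 24.3705, so reliability = 0.7124.
Error variance = 34.2106 − 24.3705 = 9.8401; SEM = √9.8401 = 3.14.

3.14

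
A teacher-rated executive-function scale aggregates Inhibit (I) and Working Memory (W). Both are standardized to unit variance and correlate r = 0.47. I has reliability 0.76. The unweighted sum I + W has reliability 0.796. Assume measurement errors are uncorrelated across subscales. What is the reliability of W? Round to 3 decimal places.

Var(I+W) = 2 + 2·0.47 = 2.940.
True-score variance = ρ_I + ρ_W + 2·0.47, so 0.796 = (0.76 + ρ_W + 0.94) / 2.940.
ρ_W = 0.796·2.940 − 0.76 − 0.94 = 0.640.

0.640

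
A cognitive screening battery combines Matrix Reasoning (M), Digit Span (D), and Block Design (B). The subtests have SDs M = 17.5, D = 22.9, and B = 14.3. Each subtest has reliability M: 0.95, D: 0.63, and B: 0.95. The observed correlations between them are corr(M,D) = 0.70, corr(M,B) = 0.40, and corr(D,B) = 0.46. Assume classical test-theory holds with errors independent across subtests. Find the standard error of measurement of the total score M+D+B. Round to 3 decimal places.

Var(total) = 1035.15 + 1062.52 = 2097.67.
True-score variance = 815.581 + 1062.52 = 1878.1, so reliability = 0.8953.
Error variance = 2097.67 − 1878.1 = 219.569; SEM = √219.569 = 14.818.

14.818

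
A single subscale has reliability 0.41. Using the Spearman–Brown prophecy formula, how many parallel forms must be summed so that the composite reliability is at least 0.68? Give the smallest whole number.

4

k ≥ ρ*(1−ρ₁)/(ρ₁(1−ρ*)) = 0.68·0.59 / (0.41·0.32) = 3.058.
Smallest integer k = 4.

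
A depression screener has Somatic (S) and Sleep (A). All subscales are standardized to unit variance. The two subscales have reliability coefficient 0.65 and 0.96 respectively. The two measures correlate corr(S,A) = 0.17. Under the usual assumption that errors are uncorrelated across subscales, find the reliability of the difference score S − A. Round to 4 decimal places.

0.7651

Var(S−A) = 1 + 1 − 2·0.17 = 2 − 0.34 = 1.66.
With uncorrelated errors the cross-covariances are all true-score covariance, so they carry over unchanged; only the diagonal terms shrink to ρᵢσᵢ².
True-score variance = [0.65 + 0.96] − 0.34 = 1.61 − 0.34 = 1.27.
Reliability = 1.27 / 1.66 = 0.7651.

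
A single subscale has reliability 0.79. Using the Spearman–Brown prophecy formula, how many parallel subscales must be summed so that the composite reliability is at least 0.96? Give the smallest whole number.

7

k ≥ ρ*(1−ρ₁)/(ρ₁(1−ρ*)) = 0.96·0.21 / (0.79·0.04) = 6.380.
Smallest integer k = 7.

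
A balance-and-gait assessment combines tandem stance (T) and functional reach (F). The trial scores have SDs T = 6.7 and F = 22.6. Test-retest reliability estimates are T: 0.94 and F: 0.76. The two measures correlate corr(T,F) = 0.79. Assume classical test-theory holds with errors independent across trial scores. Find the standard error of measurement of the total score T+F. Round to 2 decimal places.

Var(total) = 555.65 + 239.244 = 794.894.
True-score variance = 430.374 + 239.244 = 669.618, so reliability = 0.8424.
Error variance = 794.894 − 669.618 = 125.276; SEM = √125.276 = 11.19.

11.19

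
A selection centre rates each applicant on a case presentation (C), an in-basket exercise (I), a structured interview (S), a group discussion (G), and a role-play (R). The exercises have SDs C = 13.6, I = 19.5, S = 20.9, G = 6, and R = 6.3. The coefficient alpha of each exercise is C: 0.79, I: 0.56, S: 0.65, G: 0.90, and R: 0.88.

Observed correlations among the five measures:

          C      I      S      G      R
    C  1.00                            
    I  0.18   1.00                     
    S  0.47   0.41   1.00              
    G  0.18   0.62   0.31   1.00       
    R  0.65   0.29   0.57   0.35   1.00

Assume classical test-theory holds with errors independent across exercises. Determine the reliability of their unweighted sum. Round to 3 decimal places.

0.846

Var(C+I+S+G+R) = 13.6² + 19.5² + 20.9² + 6² + 6.3² + 2·[13.6·19.5·0.18 + 13.6·20.9·0.47 + 13.6·6·0.18 + 13.6·6.3·0.65 + 19.5·20.9·0.41 + 19.5·6·0.62 + 19.5·6.3·0.29 + 20.9·6·0.31 + 20.9·6.3·0.57 + 6·6.3·0.35] = 1077.71 + 1308.25 = 2385.96.
With uncorrelated errors the cross-covariances are all true-score covariance, so they carry over unchanged; only the diagonal terms shrink to ρᵢσᵢ².
True-score variance = [13.6²·0.79 + 19.5²·0.56 + 20.9²·0.65 + 6²·0.90 + 6.3²·0.88] + 1308.25 = 710.312 + 1308.25 = 2018.57.
Reliability = 2018.57 / 2385.96 = 0.846.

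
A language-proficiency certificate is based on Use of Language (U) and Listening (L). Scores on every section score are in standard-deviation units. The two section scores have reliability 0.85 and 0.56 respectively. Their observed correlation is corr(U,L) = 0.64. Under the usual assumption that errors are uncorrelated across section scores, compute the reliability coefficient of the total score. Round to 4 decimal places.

Var(U+L) = 2 + 2·[0.64] = 2 + 1.28 = 3.28.
Under uncorrelated errors the observed covariances equal the true-score covariances, so only the own-variance terms attenuate.
True-score variance = [0.85 + 0.56] + 1.28 = 1.41 + 1.28 = 2.69.
Reliability = 2.69 / 3.28 = 0.8201.

0.8201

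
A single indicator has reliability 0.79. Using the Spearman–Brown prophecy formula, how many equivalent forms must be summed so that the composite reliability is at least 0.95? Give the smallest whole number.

k ≥ ρ*(1−ρ₁)/(ρ₁(1−ρ*)) = 0.95·0.21 / (0.79·0.05) = 5.051.
Smallest integer k = 6.

6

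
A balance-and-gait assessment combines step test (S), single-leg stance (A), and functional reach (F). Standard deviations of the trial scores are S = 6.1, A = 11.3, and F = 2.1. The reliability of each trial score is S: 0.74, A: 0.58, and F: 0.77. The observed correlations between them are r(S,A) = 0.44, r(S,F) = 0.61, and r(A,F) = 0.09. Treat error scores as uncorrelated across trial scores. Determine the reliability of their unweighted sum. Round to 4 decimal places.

Var(S+A+F) = 6.1² + 11.3² + 2.1² + 2·[6.1·11.3·0.44 + 6.1·2.1·0.61 + 11.3·2.1·0.09] = 169.31 + 80.558 = 249.868.
Because errors are independent across components, Cov(Tᵢ,Tⱼ) = Cov(Xᵢ,Xⱼ); the off-diagonal part of the true-score variance is the same as above.
True-score variance = [6.1²·0.74 + 11.3²·0.58 + 2.1²·0.77] + 80.558 = 104.991 + 80.558 = 185.549.
Reliability = 185.549 / 249.868 = 0.7426.

0.7426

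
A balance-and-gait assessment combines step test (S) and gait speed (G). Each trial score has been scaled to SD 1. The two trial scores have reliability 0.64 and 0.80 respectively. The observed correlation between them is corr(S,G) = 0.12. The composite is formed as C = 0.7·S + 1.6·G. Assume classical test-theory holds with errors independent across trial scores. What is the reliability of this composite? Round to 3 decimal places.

0.793

Var(C) = 0.7² + 1.6² + 2·[1.12·0.12] = 3.05 + 0.2688 = 3.3188.
Under uncorrelated errors the observed covariances equal the true-score covariances, so only the own-variance terms attenuate.
True-score variance = [0.7²·0.64 + 1.6²·0.80] + 0.2688 = 2.3616 + 0.2688 = 2.6304.
Reliability = 2.6304 / 3.3188 = 0.793.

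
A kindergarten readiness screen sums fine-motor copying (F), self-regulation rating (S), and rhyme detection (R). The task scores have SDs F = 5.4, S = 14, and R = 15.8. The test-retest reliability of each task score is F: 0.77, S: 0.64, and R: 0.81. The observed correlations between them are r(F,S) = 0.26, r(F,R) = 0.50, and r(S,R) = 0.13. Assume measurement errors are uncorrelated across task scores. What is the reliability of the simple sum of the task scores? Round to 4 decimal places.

Var(F+S+R) = 5.4² + 14² + 15.8² + 2·[5.4·14·0.26 + 5.4·15.8·0.50 + 14·15.8·0.13] = 474.8 + 182.144 = 656.944.
Because errors are independent across components, Cov(Tᵢ,Tⱼ) = Cov(Xᵢ,Xⱼ); the off-diagonal part of the true-score variance is the same as above.
True-score variance = [5.4²·0.77 + 14²·0.64 + 15.8²·0.81] + 182.144 = 350.102 + 182.144 = 532.246.
Reliability = 532.246 / 656.944 = 0.8102.

0.8102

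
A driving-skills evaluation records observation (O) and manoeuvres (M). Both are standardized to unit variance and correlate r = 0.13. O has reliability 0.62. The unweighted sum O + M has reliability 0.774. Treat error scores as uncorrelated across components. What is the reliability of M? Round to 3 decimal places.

0.869

Var(O+M) = 2 + 2·0.13 = 2.260.
True-score variance = ρ_O + ρ_M + 2·0.13, so 0.774 = (0.62 + ρ_M + 0.26) / 2.260.
ρ_M = 0.774·2.260 − 0.62 − 0.26 = 0.869.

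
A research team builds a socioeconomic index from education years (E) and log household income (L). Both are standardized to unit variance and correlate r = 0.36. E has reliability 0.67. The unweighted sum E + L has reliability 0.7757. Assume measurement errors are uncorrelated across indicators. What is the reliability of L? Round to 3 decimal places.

Var(E+L) = 2 + 2·0.36 = 2.720.
True-score variance = ρ_E + ρ_L + 2·0.36, so 0.7757 = (0.67 + ρ_L + 0.72) / 2.720.
ρ_L = 0.7757·2.720 − 0.67 − 0.72 = 0.720.

0.720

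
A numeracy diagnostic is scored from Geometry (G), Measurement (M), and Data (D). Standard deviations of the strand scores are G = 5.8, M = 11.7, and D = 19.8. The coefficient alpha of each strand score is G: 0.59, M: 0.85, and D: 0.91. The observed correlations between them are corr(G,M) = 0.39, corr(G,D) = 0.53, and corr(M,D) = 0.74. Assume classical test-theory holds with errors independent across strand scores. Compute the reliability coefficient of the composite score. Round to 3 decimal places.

Var(G+M+D) = 5.8² + 11.7² + 19.8² + 2·[5.8·11.7·0.39 + 5.8·19.8·0.53 + 11.7·19.8·0.74] = 562.57 + 517.518 = 1080.09.
With uncorrelated errors the cross-covariances are all true-score covariance, so they carry over unchanged; only the diagonal terms shrink to ρᵢσᵢ².
True-score variance = [5.8²·0.59 + 11.7²·0.85 + 19.8²·0.91] + 517.518 = 492.961 + 517.518 = 1010.48.
Reliability = 1010.48 / 1080.09 = 0.936.

0.936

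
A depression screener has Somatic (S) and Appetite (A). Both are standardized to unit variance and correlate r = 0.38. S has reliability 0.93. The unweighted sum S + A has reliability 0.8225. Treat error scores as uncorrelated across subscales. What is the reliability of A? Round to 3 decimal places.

Var(S+A) = 2 + 2·0.38 = 2.760.
True-score variance = ρ_S + ρ_A + 2·0.38, so 0.8225 = (0.93 + ρ_A + 0.76) / 2.760.
ρ_A = 0.8225·2.760 − 0.93 − 0.76 = 0.580.

0.580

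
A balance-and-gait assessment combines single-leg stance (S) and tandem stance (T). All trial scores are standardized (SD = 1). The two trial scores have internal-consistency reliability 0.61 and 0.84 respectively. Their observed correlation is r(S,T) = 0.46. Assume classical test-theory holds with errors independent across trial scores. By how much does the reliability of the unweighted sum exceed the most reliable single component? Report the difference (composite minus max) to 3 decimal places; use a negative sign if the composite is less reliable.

Var(sum) = 2 + 0.92 = 2.92; true-score variance = 1.45 + 0.92 = 2.37; composite reliability = 0.8116.
Max component reliability = 0.8400.
Difference = 0.8116 − 0.8400 = -0.028.

-0.028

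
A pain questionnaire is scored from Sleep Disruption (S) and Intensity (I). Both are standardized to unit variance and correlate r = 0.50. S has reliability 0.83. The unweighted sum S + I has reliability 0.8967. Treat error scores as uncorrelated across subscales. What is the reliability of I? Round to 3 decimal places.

0.860

Var(S+I) = 2 + 2·0.50 = 3.000.
True-score variance = ρ_S + ρ_I + 2·0.50, so 0.8967 = (0.83 + ρ_I + 1.00) / 3.000.
ρ_I = 0.8967·3.000 − 0.83 − 1.00 = 0.860.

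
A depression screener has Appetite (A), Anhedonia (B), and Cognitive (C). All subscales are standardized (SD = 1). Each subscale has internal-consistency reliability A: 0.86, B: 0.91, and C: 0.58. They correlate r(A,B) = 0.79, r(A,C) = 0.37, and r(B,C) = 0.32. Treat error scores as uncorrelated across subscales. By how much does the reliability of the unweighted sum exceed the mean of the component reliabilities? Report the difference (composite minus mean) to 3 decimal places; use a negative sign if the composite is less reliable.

0.108

Var(sum) = 3 + 2.96 = 5.96; true-score variance = 2.35 + 2.96 = 5.31; composite reliability = 0.8909.
Mean component reliability = 0.7833.
Difference = 0.8909 − 0.7833 = 0.108.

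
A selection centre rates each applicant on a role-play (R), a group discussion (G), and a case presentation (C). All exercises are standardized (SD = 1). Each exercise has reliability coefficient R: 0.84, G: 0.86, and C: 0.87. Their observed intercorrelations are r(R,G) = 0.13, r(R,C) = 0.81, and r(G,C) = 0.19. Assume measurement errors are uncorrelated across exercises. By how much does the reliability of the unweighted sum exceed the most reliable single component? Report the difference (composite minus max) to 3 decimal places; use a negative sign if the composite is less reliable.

Var(sum) = 3 + 2.26 = 5.26; true-score variance = 2.57 + 2.26 = 4.83; composite reliability = 0.9183.
Max component reliability = 0.8700.
Difference = 0.9183 − 0.8700 = 0.048.

0.048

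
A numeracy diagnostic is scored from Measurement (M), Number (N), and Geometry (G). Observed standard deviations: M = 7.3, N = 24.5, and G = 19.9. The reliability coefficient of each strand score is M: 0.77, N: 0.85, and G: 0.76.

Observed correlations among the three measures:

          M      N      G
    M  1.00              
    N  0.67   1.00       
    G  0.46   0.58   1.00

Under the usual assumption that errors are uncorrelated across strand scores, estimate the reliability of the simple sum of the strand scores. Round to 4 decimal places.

Var(M+N+G) = 7.3² + 24.5² + 19.9² + 2·[7.3·24.5·0.67 + 7.3·19.9·0.46 + 24.5·19.9·0.58] = 1049.55 + 938.865 = 1988.42.
Because errors are independent across components, Cov(Tᵢ,Tⱼ) = Cov(Xᵢ,Xⱼ); the off-diagonal part of the true-score variance is the same as above.
True-score variance = [7.3²·0.77 + 24.5²·0.85 + 19.9²·0.76] + 938.865 = 852.213 + 938.865 = 1791.08.
Reliability = 1791.08 / 1988.42 = 0.9008.

0.9008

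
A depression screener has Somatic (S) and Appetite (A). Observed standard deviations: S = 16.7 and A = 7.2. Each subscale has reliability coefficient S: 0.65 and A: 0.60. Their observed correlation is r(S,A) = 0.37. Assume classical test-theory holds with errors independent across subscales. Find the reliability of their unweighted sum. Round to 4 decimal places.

Var(S+A) = 16.7² + 7.2² + 2·[16.7·7.2·0.37] = 330.73 + 88.9776 = 419.708.
Because errors are independent across components, Cov(Tᵢ,Tⱼ) = Cov(Xᵢ,Xⱼ); the off-diagonal part of the true-score variance is the same as above.
True-score variance = [16.7²·0.65 + 7.2²·0.60] + 88.9776 = 212.382 + 88.9776 = 301.36.
Reliability = 301.36 / 419.708 = 0.7180.

0.7180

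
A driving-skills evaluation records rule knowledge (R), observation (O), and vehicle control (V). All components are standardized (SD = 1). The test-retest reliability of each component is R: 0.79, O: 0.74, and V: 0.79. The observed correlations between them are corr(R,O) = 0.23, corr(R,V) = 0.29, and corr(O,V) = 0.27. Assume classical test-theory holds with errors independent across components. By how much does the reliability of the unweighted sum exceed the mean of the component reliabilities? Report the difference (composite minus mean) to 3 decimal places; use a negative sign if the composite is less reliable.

Var(sum) = 3 + 1.58 = 4.58; true-score variance = 2.32 + 1.58 = 3.9; composite reliability = 0.8515.
Mean component reliability = 0.7733.
Difference = 0.8515 − 0.7733 = 0.078.

0.078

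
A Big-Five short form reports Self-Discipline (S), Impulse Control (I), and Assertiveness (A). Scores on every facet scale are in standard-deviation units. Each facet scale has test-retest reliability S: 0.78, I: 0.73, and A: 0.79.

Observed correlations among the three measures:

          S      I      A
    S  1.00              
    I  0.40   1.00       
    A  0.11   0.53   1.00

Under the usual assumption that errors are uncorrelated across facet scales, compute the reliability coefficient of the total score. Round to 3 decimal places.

Var(S+I+A) = 3 + 2·[0.40 + 0.11 + 0.53] = 3 + 2.08 = 5.08.
Because errors are independent across components, Cov(Tᵢ,Tⱼ) = Cov(Xᵢ,Xⱼ); the off-diagonal part of the true-score variance is the same as above.
True-score variance = [0.78 + 0.73 + 0.79] + 2.08 = 2.3 + 2.08 = 4.38.
Reliability = 4.38 / 5.08 = 0.862.

0.862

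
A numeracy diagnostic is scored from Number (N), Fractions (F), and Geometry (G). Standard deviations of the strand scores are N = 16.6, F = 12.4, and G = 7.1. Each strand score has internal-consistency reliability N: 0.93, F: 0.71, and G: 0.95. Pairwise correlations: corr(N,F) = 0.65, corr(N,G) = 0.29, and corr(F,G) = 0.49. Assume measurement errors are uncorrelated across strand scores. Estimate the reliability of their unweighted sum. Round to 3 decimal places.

0.926

Var(N+F+G) = 16.6² + 12.4² + 7.1² + 2·[16.6·12.4·0.65 + 16.6·7.1·0.29 + 12.4·7.1·0.49] = 479.73 + 422.23 = 901.96.
With uncorrelated errors the cross-covariances are all true-score covariance, so they carry over unchanged; only the diagonal terms shrink to ρᵢσᵢ².
True-score variance = [16.6²·0.93 + 12.4²·0.71 + 7.1²·0.95] + 422.23 = 413.33 + 422.23 = 835.56.
Reliability = 835.56 / 901.96 = 0.926.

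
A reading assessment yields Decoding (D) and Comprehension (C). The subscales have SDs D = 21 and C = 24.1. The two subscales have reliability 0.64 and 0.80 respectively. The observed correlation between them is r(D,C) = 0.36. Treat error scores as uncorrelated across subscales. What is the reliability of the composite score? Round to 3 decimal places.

0.802

Var(D+C) = 21² + 24.1² + 2·[21·24.1·0.36] = 1021.81 + 364.392 = 1386.2.
Because errors are independent across components, Cov(Tᵢ,Tⱼ) = Cov(Xᵢ,Xⱼ); the off-diagonal part of the true-score variance is the same as above.
True-score variance = [21²·0.64 + 24.1²·0.80] + 364.392 = 746.888 + 364.392 = 1111.28.
Reliability = 1111.28 / 1386.2 = 0.802.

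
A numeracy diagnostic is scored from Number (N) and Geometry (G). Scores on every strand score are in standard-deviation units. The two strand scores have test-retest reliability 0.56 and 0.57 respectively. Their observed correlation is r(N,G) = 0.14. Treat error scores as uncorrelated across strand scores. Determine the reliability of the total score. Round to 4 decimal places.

Var(N+G) = 2 + 2·[0.14] = 2 + 0.28 = 2.28.
Because errors are independent across components, Cov(Tᵢ,Tⱼ) = Cov(Xᵢ,Xⱼ); the off-diagonal part of the true-score variance is the same as above.
True-score variance = [0.56 + 0.57] + 0.28 = 1.13 + 0.28 = 1.41.
Reliability = 1.41 / 2.28 = 0.6184.

0.6184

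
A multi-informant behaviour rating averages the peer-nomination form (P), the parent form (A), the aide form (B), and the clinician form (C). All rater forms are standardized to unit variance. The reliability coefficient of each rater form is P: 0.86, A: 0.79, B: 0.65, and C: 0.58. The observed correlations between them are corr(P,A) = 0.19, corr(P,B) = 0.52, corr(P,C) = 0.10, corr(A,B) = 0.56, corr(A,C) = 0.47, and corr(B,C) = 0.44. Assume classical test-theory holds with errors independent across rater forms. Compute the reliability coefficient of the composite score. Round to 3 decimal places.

Var(P+A+B+C) = 4 + 2·[0.19 + 0.52 + 0.10 + 0.56 + 0.47 + 0.44] = 4 + 4.56 = 8.56.
With uncorrelated errors the cross-covariances are all true-score covariance, so they carry over unchanged; only the diagonal terms shrink to ρᵢσᵢ².
True-score variance = [0.86 + 0.79 + 0.65 + 0.58] + 4.56 = 2.88 + 4.56 = 7.44.
Reliability = 7.44 / 8.56 = 0.869.

0.869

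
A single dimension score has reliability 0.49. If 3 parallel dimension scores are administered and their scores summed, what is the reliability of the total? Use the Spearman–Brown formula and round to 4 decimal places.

ρ_k = kρ / (1 + (k−1)ρ) = 3·0.49 / (1 + 2·0.49) = 1.470 / 1.980 = 0.7424.

0.7424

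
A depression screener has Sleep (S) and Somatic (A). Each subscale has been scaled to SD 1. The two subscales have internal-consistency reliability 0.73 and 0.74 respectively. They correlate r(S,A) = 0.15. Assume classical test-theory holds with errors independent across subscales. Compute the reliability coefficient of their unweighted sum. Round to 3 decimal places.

Var(S+A) = 2 + 2·[0.15] = 2 + 0.3 = 2.3.
With uncorrelated errors the cross-covariances are all true-score covariance, so they carry over unchanged; only the diagonal terms shrink to ρᵢσᵢ².
True-score variance = [0.73 + 0.74] + 0.3 = 1.47 + 0.3 = 1.77.
Reliability = 1.77 / 2.3 = 0.770.

0.770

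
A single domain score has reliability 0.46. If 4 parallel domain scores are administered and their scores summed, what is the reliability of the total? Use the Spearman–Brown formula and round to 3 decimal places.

0.773

ρ_k = kρ / (1 + (k−1)ρ) = 4·0.46 / (1 + 3·0.46) = 1.840 / 2.380 = 0.773.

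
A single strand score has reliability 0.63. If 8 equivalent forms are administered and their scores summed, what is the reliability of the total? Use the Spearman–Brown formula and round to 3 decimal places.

ρ_k = kρ / (1 + (k−1)ρ) = 8·0.63 / (1 + 7·0.63) = 5.040 / 5.410 = 0.932.

0.932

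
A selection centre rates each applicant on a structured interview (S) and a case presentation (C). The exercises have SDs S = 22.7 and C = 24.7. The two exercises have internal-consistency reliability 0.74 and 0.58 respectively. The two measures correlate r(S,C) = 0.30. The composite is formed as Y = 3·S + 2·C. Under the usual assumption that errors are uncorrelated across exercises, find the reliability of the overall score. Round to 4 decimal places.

Var(Y) = 3²·22.7² + 2²·24.7² + 2·[6·22.7·24.7·0.30] = 7077.97 + 2018.48 = 9096.45.
With uncorrelated errors the cross-covariances are all true-score covariance, so they carry over unchanged; only the diagonal terms shrink to ρᵢσᵢ².
True-score variance = [3²·22.7²·0.74 + 2²·24.7²·0.58] + 2018.48 = 4847.24 + 2018.48 = 6865.72.
Reliability = 6865.72 / 9096.45 = 0.7548.

0.7548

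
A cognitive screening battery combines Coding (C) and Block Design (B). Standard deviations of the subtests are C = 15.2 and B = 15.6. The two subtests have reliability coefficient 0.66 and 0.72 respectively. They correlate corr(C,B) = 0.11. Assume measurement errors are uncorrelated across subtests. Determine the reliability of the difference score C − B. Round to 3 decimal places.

Var(C−B) = 15.2² + 15.6² − 2·15.2·15.6·0.11 = 474.4 − 52.1664 = 422.234.
Because errors are independent across components, Cov(Tᵢ,Tⱼ) = Cov(Xᵢ,Xⱼ); the off-diagonal part of the true-score variance is the same as above.
True-score variance = [15.2²·0.66 + 15.6²·0.72] − 52.1664 = 327.706 − 52.1664 = 275.539.
Reliability = 275.539 / 422.234 = 0.653.

0.653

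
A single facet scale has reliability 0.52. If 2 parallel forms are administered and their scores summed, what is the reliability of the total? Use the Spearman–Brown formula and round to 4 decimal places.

0.6842

ρ_k = kρ / (1 + (k−1)ρ) = 2·0.52 / (1 + 1·0.52) = 1.040 / 1.520 = 0.6842.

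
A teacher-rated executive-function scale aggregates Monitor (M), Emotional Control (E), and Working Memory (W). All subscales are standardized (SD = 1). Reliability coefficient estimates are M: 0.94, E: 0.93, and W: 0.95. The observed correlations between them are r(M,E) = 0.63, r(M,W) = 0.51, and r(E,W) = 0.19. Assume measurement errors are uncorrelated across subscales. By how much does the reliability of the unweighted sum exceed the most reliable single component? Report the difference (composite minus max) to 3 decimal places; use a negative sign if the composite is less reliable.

0.018

Var(sum) = 3 + 2.66 = 5.66; true-score variance = 2.82 + 2.66 = 5.48; composite reliability = 0.9682.
Max component reliability = 0.9500.
Difference = 0.9682 − 0.9500 = 0.018.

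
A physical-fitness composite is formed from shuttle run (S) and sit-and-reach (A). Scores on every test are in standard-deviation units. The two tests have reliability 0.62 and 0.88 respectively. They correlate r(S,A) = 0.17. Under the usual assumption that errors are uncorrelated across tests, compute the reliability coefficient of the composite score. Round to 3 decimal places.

0.786

Var(S+A) = 2 + 2·[0.17] = 2 + 0.34 = 2.34.
Under uncorrelated errors the observed covariances equal the true-score covariances, so only the own-variance terms attenuate.
True-score variance = [0.62 + 0.88] + 0.34 = 1.5 + 0.34 = 1.84.
Reliability = 1.84 / 2.34 = 0.786.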